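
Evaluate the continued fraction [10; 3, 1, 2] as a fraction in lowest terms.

Using pₖ = aₖpₖ₋₁ + pₖ₋₂ and qₖ = aₖqₖ₋₁ + qₖ₋₂:
  k=0: a=10, p=10, q=1
  k=1: a=3, p=31, q=3
  k=2: a=1, p=41, q=4
  k=3: a=2, p=113, q=11

113/11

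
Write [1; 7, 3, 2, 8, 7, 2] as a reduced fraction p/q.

Fold from the inside: start with 2/1.
  7 + 1/2 = 15/2
  8 + 2/15 = 122/15
  2 + 15/122 = 259/122
  3 + 122/259 = 899/259
  7 + 259/899 = 6552/899
  1 + 899/6552 = 7451/6552

7451/6552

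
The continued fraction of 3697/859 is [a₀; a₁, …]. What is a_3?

2

3697 = 4·859 + 261   →  a_0 = 4
859 = 3·261 + 76   →  a_1 = 3
261 = 3·76 + 33   →  a_2 = 3
76 = 2·33 + 10   →  a_3 = 2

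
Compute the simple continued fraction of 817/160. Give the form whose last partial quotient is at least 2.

[5; 9, 2, 2, 3]

817 = 5·160 + 17
160 = 9·17 + 7
17 = 2·7 + 3
7 = 2·3 + 1
3 = 3·1 + 0  (stop)
So 817/160 = [5; 9, 2, 2, 3].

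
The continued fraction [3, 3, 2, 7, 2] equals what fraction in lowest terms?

365/111

Using pₖ = aₖpₖ₋₁ + pₖ₋₂ and qₖ = aₖqₖ₋₁ + qₖ₋₂:
  k=0: a=3, p=3, q=1
  k=1: a=3, p=10, q=3
  k=2: a=2, p=23, q=7
  k=3: a=7, p=171, q=52
  k=4: a=2, p=365, q=111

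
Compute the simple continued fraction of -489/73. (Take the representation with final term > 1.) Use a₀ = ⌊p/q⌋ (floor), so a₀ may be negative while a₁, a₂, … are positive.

[-7; 3, 3, 7]

-489 = -7·73 + 22
73 = 3·22 + 7
22 = 3·7 + 1
7 = 7·1 + 0  (stop)
So -489/73 = [-7; 3, 3, 7].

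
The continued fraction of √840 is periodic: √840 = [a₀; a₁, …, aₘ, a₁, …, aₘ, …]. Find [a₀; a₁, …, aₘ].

[28; 1, 56]

a₀ = ⌊√840⌋ = 28.
With m₀=0, d₀=1 and mₖ₊₁ = dₖaₖ − mₖ, dₖ₊₁ = (n − mₖ₊₁²)/dₖ, aₖ₊₁ = ⌊(a₀+mₖ₊₁)/dₖ₊₁⌋:
  k=1: m=28, d=56, a=1
  k=2: m=28, d=1, a=56
d=1 and a=2a₀=56 at k=2, so the next step gives (m, d) = (28, 56) again — its k=1 value — and the period has length 2.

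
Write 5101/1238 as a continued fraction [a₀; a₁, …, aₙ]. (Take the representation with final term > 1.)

[4; 8, 3, 4, 5, 2]

5101 = 4·1238 + 149
1238 = 8·149 + 46
149 = 3·46 + 11
46 = 4·11 + 2
11 = 5·2 + 1
2 = 2·1 + 0  (stop)
So 5101/1238 = [4; 8, 3, 4, 5, 2].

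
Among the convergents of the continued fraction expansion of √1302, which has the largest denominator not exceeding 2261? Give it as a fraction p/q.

√1302 = [36; 12, 72, …] (period length 2).
Convergents:
  p_0/q_0 = 36/1
  p_1/q_1 = 433/12
  p_2/q_2 = 31212/865
  p_3/q_3 = 374977/10392
q_2 = 865 ≤ 2261 < 10392 = q_3, so the answer is 31212/865.

31212/865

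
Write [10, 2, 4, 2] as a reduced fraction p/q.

209/20

Fold from the inside: start with 2/1.
  4 + 1/2 = 9/2
  2 + 2/9 = 20/9
  10 + 9/20 = 209/20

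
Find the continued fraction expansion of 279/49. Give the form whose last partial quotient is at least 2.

[5; 1, 2, 3, 1, 3]

279 = 5×49 + 34
49 = 1×34 + 15
34 = 2×15 + 4
15 = 3×4 + 3
4 = 1×3 + 1
3 = 3×1 + 0  (stop)
So 279/49 = [5; 1, 2, 3, 1, 3].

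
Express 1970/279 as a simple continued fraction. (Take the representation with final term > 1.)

1970 = 7·279 + 17
279 = 16·17 + 7
17 = 2·7 + 3
7 = 2·3 + 1
3 = 3·1 + 0  (stop)
So 1970/279 = [7; 16, 2, 2, 3].

[7; 16, 2, 2, 3]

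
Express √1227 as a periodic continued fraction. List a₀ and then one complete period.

[35; 35, 70]

a₀ = ⌊√1227⌋ = 35.
With m₀=0, d₀=1 and mₖ₊₁ = dₖaₖ − mₖ, dₖ₊₁ = (n − mₖ₊₁²)/dₖ, aₖ₊₁ = ⌊(a₀+mₖ₊₁)/dₖ₊₁⌋:
  k=1: m=35, d=2, a=35
  k=2: m=35, d=1, a=70
d=1 and a=2a₀=70 at k=2, so the next step gives (m, d) = (35, 2) again — its k=1 value — and the period has length 2.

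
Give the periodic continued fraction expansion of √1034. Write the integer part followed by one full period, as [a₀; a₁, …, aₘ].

a₀ = ⌊√1034⌋ = 32.
With m₀=0, d₀=1 and mₖ₊₁ = dₖaₖ − mₖ, dₖ₊₁ = (n − mₖ₊₁²)/dₖ, aₖ₊₁ = ⌊(a₀+mₖ₊₁)/dₖ₊₁⌋:
  k=1: m=32, d=10, a=6
  k=2: m=28, d=25, a=2
  k=3: m=22, d=22, a=2
  k=4: m=22, d=25, a=2
  k=5: m=28, d=10, a=6
  k=6: m=32, d=1, a=64
d=1 and a=2a₀=64 at k=6, so the next step gives (m, d) = (32, 10) again — its k=1 value — and the period has length 6.

[32; 6, 2, 2, 2, 6, 64]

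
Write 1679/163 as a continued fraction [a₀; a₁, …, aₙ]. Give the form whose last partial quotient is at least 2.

1679 = 10×163 + 49
163 = 3×49 + 16
49 = 3×16 + 1
16 = 16×1 + 0  (stop)
So 1679/163 = [10; 3, 3, 16].

[10; 3, 3, 16]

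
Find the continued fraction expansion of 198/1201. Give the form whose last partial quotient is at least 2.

[0; 6, 15, 4, 3]

198 = 0×1201 + 198
1201 = 6×198 + 13
198 = 15×13 + 3
13 = 4×3 + 1
3 = 3×1 + 0  (stop)
So 198/1201 = [0; 6, 15, 4, 3].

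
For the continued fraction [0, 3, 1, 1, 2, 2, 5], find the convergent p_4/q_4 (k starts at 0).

Using pₖ = aₖpₖ₋₁ + pₖ₋₂, qₖ = aₖqₖ₋₁ + qₖ₋₂ (with p₋₁=1, p₋₂=0, q₋₁=0, q₋₂=1):
  k=0: a=0, p=0, q=1
  k=1: a=3, p=1, q=3
  k=2: a=1, p=1, q=4
  k=3: a=1, p=2, q=7
  k=4: a=2, p=5, q=18

5/18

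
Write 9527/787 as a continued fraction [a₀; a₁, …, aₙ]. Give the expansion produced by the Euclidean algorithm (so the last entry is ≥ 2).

9527 = 12×787 + 83
787 = 9×83 + 40
83 = 2×40 + 3
40 = 13×3 + 1
3 = 3×1 + 0  (stop)
So 9527/787 = [12; 9, 2, 13, 3].

[12; 9, 2, 13, 3]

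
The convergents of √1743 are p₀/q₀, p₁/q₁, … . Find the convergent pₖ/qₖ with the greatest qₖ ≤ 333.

√1743 = [41; 1, 2, 1, 82, …] (period length 4).
Convergents:
  p_0/q_0 = 41/1
  p_1/q_1 = 42/1
  p_2/q_2 = 125/3
  p_3/q_3 = 167/4
  p_4/q_4 = 13819/331
  p_5/q_5 = 13986/335
q_4 = 331 ≤ 333 < 335 = q_5, so the answer is 13819/331.

13819/331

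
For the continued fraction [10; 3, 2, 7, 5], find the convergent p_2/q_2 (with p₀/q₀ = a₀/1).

72/7

Using pₖ = aₖpₖ₋₁ + pₖ₋₂, qₖ = aₖqₖ₋₁ + qₖ₋₂ (with p₋₁=1, p₋₂=0, q₋₁=0, q₋₂=1):
  k=0: a=10, p=10, q=1
  k=1: a=3, p=31, q=3
  k=2: a=2, p=72, q=7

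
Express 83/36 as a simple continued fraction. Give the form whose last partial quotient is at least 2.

[2; 3, 3, 1, 2]

83 = 2·36 + 11
36 = 3·11 + 3
11 = 3·3 + 2
3 = 1·2 + 1
2 = 2·1 + 0  (stop)
So 83/36 = [2; 3, 3, 1, 2].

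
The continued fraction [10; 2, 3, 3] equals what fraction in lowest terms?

Using pₖ = aₖpₖ₋₁ + pₖ₋₂ and qₖ = aₖqₖ₋₁ + qₖ₋₂:
  k=0: a=10, p=10, q=1
  k=1: a=2, p=21, q=2
  k=2: a=3, p=73, q=7
  k=3: a=3, p=240, q=23

240/23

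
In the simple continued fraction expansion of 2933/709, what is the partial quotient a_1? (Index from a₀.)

2933 = 4·709 + 97   →  a_0 = 4
709 = 7·97 + 30   →  a_1 = 7

7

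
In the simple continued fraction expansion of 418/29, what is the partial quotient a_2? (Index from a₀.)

2

418 = 14·29 + 12   →  a_0 = 14
29 = 2·12 + 5   →  a_1 = 2
12 = 2·5 + 2   →  a_2 = 2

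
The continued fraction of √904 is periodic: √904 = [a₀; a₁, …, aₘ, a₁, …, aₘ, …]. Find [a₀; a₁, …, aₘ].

[30; 15, 60]

a₀ = ⌊√904⌋ = 30.
With m₀=0, d₀=1 and mₖ₊₁ = dₖaₖ − mₖ, dₖ₊₁ = (n − mₖ₊₁²)/dₖ, aₖ₊₁ = ⌊(a₀+mₖ₊₁)/dₖ₊₁⌋:
  k=1: m=30, d=4, a=15
  k=2: m=30, d=1, a=60
d=1 and a=2a₀=60 at k=2, so the next step gives (m, d) = (30, 4) again — its k=1 value — and the period has length 2.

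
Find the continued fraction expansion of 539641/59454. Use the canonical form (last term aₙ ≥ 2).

[9; 13, 19, 17, 14]

539641 = 9×59454 + 4555
59454 = 13×4555 + 239
4555 = 19×239 + 14
239 = 17×14 + 1
14 = 14×1 + 0  (stop)
So 539641/59454 = [9; 13, 19, 17, 14].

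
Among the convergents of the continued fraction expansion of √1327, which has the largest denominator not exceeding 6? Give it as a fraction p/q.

182/5

√1327 = [36; 2, 2, 1, 35, 1, 2, 2, 72, …] (period length 8).
Convergents:
  p_0/q_0 = 36/1
  p_1/q_1 = 73/2
  p_2/q_2 = 182/5
  p_3/q_3 = 255/7
q_2 = 5 ≤ 6 < 7 = q_3, so the answer is 182/5.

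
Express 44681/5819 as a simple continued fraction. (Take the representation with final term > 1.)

[7; 1, 2, 9, 12, 8, 2]

44681 = 7*5819 + 3948
5819 = 1*3948 + 1871
3948 = 2*1871 + 206
1871 = 9*206 + 17
206 = 12*17 + 2
17 = 8*2 + 1
2 = 2*1 + 0  (stop)
So 44681/5819 = [7; 1, 2, 9, 12, 8, 2].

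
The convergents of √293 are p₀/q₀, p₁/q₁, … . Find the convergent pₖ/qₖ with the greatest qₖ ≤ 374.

2482/145

√293 = [17; 8, 1, 1, 8, 34, …] (period length 5).
Convergents:
  p_0/q_0 = 17/1
  p_1/q_1 = 137/8
  p_2/q_2 = 154/9
  p_3/q_3 = 291/17
  p_4/q_4 = 2482/145
  p_5/q_5 = 84679/4947
q_4 = 145 ≤ 374 < 4947 = q_5, so the answer is 2482/145.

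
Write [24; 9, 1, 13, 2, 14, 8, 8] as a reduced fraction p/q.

6589588/273419

Using pₖ = aₖpₖ₋₁ + pₖ₋₂ and qₖ = aₖqₖ₋₁ + qₖ₋₂:
  k=0: a=24, p=24, q=1
  k=1: a=9, p=217, q=9
  k=2: a=1, p=241, q=10
  k=3: a=13, p=3350, q=139
  k=4: a=2, p=6941, q=288
  k=5: a=14, p=100524, q=4171
  k=6: a=8, p=811133, q=33656
  k=7: a=8, p=6589588, q=273419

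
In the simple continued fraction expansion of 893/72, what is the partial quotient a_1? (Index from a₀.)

2

893 = 12·72 + 29   →  a_0 = 12
72 = 2·29 + 14   →  a_1 = 2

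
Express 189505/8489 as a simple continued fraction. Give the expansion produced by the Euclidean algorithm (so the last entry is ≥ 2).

189505 = 22*8489 + 2747
8489 = 3*2747 + 248
2747 = 11*248 + 19
248 = 13*19 + 1
19 = 19*1 + 0  (stop)
So 189505/8489 = [22; 3, 11, 13, 19].

[22; 3, 11, 13, 19]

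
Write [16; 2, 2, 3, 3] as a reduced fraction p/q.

919/56

Fold from the inside: start with 3/1.
  3 + 1/3 = 10/3
  2 + 3/10 = 23/10
  2 + 10/23 = 56/23
  16 + 23/56 = 919/56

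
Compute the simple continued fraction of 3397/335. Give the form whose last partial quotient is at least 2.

[10; 7, 7, 1, 5]

3397 = 10*335 + 47
335 = 7*47 + 6
47 = 7*6 + 5
6 = 1*5 + 1
5 = 5*1 + 0  (stop)
So 3397/335 = [10; 7, 7, 1, 5].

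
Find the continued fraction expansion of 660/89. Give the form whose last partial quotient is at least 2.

[7; 2, 2, 2, 7]

660 = 7×89 + 37
89 = 2×37 + 15
37 = 2×15 + 7
15 = 2×7 + 1
7 = 7×1 + 0  (stop)
So 660/89 = [7; 2, 2, 2, 7].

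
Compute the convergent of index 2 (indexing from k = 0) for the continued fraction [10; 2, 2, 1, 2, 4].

Using pₖ = aₖpₖ₋₁ + pₖ₋₂, qₖ = aₖqₖ₋₁ + qₖ₋₂ (with p₋₁=1, p₋₂=0, q₋₁=0, q₋₂=1):
  k=0: a=10, p=10, q=1
  k=1: a=2, p=21, q=2
  k=2: a=2, p=52, q=5

52/5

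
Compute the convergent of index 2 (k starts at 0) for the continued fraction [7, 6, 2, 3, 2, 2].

Using pₖ = aₖpₖ₋₁ + pₖ₋₂, qₖ = aₖqₖ₋₁ + qₖ₋₂ (with p₋₁=1, p₋₂=0, q₋₁=0, q₋₂=1):
  k=0: a=7, p=7, q=1
  k=1: a=6, p=43, q=6
  k=2: a=2, p=93, q=13

93/13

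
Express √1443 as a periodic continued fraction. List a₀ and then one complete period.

[37; 1, 74]

a₀ = ⌊√1443⌋ = 37.
With m₀=0, d₀=1 and mₖ₊₁ = dₖaₖ − mₖ, dₖ₊₁ = (n − mₖ₊₁²)/dₖ, aₖ₊₁ = ⌊(a₀+mₖ₊₁)/dₖ₊₁⌋:
  k=1: m=37, d=74, a=1
  k=2: m=37, d=1, a=74
d=1 and a=2a₀=74 at k=2, so the next step gives (m, d) = (37, 74) again — its k=1 value — and the period has length 2.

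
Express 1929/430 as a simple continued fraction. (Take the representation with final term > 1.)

[4; 2, 17, 2, 2, 2]

1929 = 4×430 + 209
430 = 2×209 + 12
209 = 17×12 + 5
12 = 2×5 + 2
5 = 2×2 + 1
2 = 2×1 + 0  (stop)
So 1929/430 = [4; 2, 17, 2, 2, 2].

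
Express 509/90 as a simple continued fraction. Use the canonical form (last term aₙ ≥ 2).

[5; 1, 1, 1, 9, 3]

509 = 5·90 + 59
90 = 1·59 + 31
59 = 1·31 + 28
31 = 1·28 + 3
28 = 9·3 + 1
3 = 3·1 + 0  (stop)
So 509/90 = [5; 1, 1, 1, 9, 3].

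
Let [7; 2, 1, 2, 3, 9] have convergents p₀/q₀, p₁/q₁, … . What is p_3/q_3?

Using pₖ = aₖpₖ₋₁ + pₖ₋₂, qₖ = aₖqₖ₋₁ + qₖ₋₂ (with p₋₁=1, p₋₂=0, q₋₁=0, q₋₂=1):
  k=0: a=7, p=7, q=1
  k=1: a=2, p=15, q=2
  k=2: a=1, p=22, q=3
  k=3: a=2, p=59, q=8

59/8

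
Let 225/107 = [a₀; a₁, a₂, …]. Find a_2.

1

225 = 2·107 + 11   →  a_0 = 2
107 = 9·11 + 8   →  a_1 = 9
11 = 1·8 + 3   →  a_2 = 1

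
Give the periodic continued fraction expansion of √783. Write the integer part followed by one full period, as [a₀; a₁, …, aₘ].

a₀ = ⌊√783⌋ = 27.
With m₀=0, d₀=1 and mₖ₊₁ = dₖaₖ − mₖ, dₖ₊₁ = (n − mₖ₊₁²)/dₖ, aₖ₊₁ = ⌊(a₀+mₖ₊₁)/dₖ₊₁⌋:
  k=1: m=27, d=54, a=1
  k=2: m=27, d=1, a=54
d=1 and a=2a₀=54 at k=2, so the next step gives (m, d) = (27, 54) again — its k=1 value — and the period has length 2.

[27; 1, 54]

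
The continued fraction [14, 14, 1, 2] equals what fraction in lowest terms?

619/44

Using pₖ = aₖpₖ₋₁ + pₖ₋₂ and qₖ = aₖqₖ₋₁ + qₖ₋₂:
  k=0: a=14, p=14, q=1
  k=1: a=14, p=197, q=14
  k=2: a=1, p=211, q=15
  k=3: a=2, p=619, q=44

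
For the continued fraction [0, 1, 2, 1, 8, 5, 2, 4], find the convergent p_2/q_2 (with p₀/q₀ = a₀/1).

2/3

Using pₖ = aₖpₖ₋₁ + pₖ₋₂, qₖ = aₖqₖ₋₁ + qₖ₋₂ (with p₋₁=1, p₋₂=0, q₋₁=0, q₋₂=1):
  k=0: a=0, p=0, q=1
  k=1: a=1, p=1, q=1
  k=2: a=2, p=2, q=3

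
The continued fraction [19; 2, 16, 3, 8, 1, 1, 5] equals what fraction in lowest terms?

Fold from the inside: start with 5/1.
  1 + 1/5 = 6/5
  1 + 5/6 = 11/6
  8 + 6/11 = 94/11
  3 + 11/94 = 293/94
  16 + 94/293 = 4782/293
  2 + 293/4782 = 9857/4782
  19 + 4782/9857 = 192065/9857

192065/9857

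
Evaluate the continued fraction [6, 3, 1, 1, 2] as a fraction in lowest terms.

Fold from the inside: start with 2/1.
  1 + 1/2 = 3/2
  1 + 2/3 = 5/3
  3 + 3/5 = 18/5
  6 + 5/18 = 113/18

113/18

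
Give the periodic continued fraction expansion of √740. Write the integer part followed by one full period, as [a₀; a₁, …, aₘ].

[27; 4, 1, 12, 1, 4, 54]

a₀ = ⌊√740⌋ = 27.
With m₀=0, d₀=1 and mₖ₊₁ = dₖaₖ − mₖ, dₖ₊₁ = (n − mₖ₊₁²)/dₖ, aₖ₊₁ = ⌊(a₀+mₖ₊₁)/dₖ₊₁⌋:
  k=1: m=27, d=11, a=4
  k=2: m=17, d=41, a=1
  k=3: m=24, d=4, a=12
  k=4: m=24, d=41, a=1
  k=5: m=17, d=11, a=4
  k=6: m=27, d=1, a=54
d=1 and a=2a₀=54 at k=6, so the next step gives (m, d) = (27, 11) again — its k=1 value — and the period has length 6.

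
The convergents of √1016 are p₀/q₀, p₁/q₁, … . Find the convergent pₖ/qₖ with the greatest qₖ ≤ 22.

√1016 = [31; 1, 6, 1, 62, …] (period length 4).
Convergents:
  p_0/q_0 = 31/1
  p_1/q_1 = 32/1
  p_2/q_2 = 223/7
  p_3/q_3 = 255/8
  p_4/q_4 = 16033/503
q_3 = 8 ≤ 22 < 503 = q_4, so the answer is 255/8.

255/8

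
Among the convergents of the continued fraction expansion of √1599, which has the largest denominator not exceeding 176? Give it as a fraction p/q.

3199/80

√1599 = [39; 1, 78, …] (period length 2).
Convergents:
  p_0/q_0 = 39/1
  p_1/q_1 = 40/1
  p_2/q_2 = 3159/79
  p_3/q_3 = 3199/80
  p_4/q_4 = 252681/6319
q_3 = 80 ≤ 176 < 6319 = q_4, so the answer is 3199/80.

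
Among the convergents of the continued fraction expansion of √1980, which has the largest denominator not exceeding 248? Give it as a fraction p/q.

7876/177

√1980 = [44; 2, 88, …] (period length 2).
Convergents:
  p_0/q_0 = 44/1
  p_1/q_1 = 89/2
  p_2/q_2 = 7876/177
  p_3/q_3 = 15841/356
q_2 = 177 ≤ 248 < 356 = q_3, so the answer is 7876/177.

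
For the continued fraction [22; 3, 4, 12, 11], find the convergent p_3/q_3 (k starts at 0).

3547/159

Using pₖ = aₖpₖ₋₁ + pₖ₋₂, qₖ = aₖqₖ₋₁ + qₖ₋₂ (with p₋₁=1, p₋₂=0, q₋₁=0, q₋₂=1):
  k=0: a=22, p=22, q=1
  k=1: a=3, p=67, q=3
  k=2: a=4, p=290, q=13
  k=3: a=12, p=3547, q=159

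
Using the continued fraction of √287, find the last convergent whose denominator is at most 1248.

√287 = [16; 1, 15, 1, 32, …] (period length 4).
Convergents:
  p_0/q_0 = 16/1
  p_1/q_1 = 17/1
  p_2/q_2 = 271/16
  p_3/q_3 = 288/17
  p_4/q_4 = 9487/560
  p_5/q_5 = 9775/577
  p_6/q_6 = 156112/9215
q_5 = 577 ≤ 1248 < 9215 = q_6, so the answer is 9775/577.

9775/577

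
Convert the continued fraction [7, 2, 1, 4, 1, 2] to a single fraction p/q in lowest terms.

353/48

Using pₖ = aₖpₖ₋₁ + pₖ₋₂ and qₖ = aₖqₖ₋₁ + qₖ₋₂:
  k=0: a=7, p=7, q=1
  k=1: a=2, p=15, q=2
  k=2: a=1, p=22, q=3
  k=3: a=4, p=103, q=14
  k=4: a=1, p=125, q=17
  k=5: a=2, p=353, q=48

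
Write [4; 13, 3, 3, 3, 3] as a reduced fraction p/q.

Using pₖ = aₖpₖ₋₁ + pₖ₋₂ and qₖ = aₖqₖ₋₁ + qₖ₋₂:
  k=0: a=4, p=4, q=1
  k=1: a=13, p=53, q=13
  k=2: a=3, p=163, q=40
  k=3: a=3, p=542, q=133
  k=4: a=3, p=1789, q=439
  k=5: a=3, p=5909, q=1450

5909/1450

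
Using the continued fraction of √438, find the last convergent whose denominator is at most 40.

293/14

√438 = [20; 1, 12, 1, 40, …] (period length 4).
Convergents:
  p_0/q_0 = 20/1
  p_1/q_1 = 21/1
  p_2/q_2 = 272/13
  p_3/q_3 = 293/14
  p_4/q_4 = 11992/573
q_3 = 14 ≤ 40 < 573 = q_4, so the answer is 293/14.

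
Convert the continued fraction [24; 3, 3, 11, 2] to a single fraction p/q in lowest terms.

5735/236

Fold from the inside: start with 2/1.
  11 + 1/2 = 23/2
  3 + 2/23 = 71/23
  3 + 23/71 = 236/71
  24 + 71/236 = 5735/236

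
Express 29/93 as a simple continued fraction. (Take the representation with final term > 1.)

[0; 3, 4, 1, 5]

29 = 0*93 + 29
93 = 3*29 + 6
29 = 4*6 + 5
6 = 1*5 + 1
5 = 5*1 + 0  (stop)
So 29/93 = [0; 3, 4, 1, 5].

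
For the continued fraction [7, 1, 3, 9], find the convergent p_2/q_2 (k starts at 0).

Using pₖ = aₖpₖ₋₁ + pₖ₋₂, qₖ = aₖqₖ₋₁ + qₖ₋₂ (with p₋₁=1, p₋₂=0, q₋₁=0, q₋₂=1):
  k=0: a=7, p=7, q=1
  k=1: a=1, p=8, q=1
  k=2: a=3, p=31, q=4

31/4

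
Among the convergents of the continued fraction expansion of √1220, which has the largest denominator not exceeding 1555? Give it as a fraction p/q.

34195/979

√1220 = [34; 1, 12, 1, 68, …] (period length 4).
Convergents:
  p_0/q_0 = 34/1
  p_1/q_1 = 35/1
  p_2/q_2 = 454/13
  p_3/q_3 = 489/14
  p_4/q_4 = 33706/965
  p_5/q_5 = 34195/979
  p_6/q_6 = 444046/12713
q_5 = 979 ≤ 1555 < 12713 = q_6, so the answer is 34195/979.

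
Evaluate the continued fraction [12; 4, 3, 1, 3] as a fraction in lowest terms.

783/64

Fold from the inside: start with 3/1.
  1 + 1/3 = 4/3
  3 + 3/4 = 15/4
  4 + 4/15 = 64/15
  12 + 15/64 = 783/64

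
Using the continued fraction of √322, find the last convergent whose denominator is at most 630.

√322 = [17; 1, 16, 1, 34, …] (period length 4).
Convergents:
  p_0/q_0 = 17/1
  p_1/q_1 = 18/1
  p_2/q_2 = 305/17
  p_3/q_3 = 323/18
  p_4/q_4 = 11287/629
  p_5/q_5 = 11610/647
q_4 = 629 ≤ 630 < 647 = q_5, so the answer is 11287/629.

11287/629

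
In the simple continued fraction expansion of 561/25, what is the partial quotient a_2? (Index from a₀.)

561 = 22·25 + 11   →  a_0 = 22
25 = 2·11 + 3   →  a_1 = 2
11 = 3·3 + 2   →  a_2 = 3

3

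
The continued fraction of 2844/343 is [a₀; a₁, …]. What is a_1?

2844 = 8·343 + 100   →  a_0 = 8
343 = 3·100 + 43   →  a_1 = 3

3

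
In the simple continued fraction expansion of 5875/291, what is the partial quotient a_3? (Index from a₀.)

5875 = 20·291 + 55   →  a_0 = 20
291 = 5·55 + 16   →  a_1 = 5
55 = 3·16 + 7   →  a_2 = 3
16 = 2·7 + 2   →  a_3 = 2

2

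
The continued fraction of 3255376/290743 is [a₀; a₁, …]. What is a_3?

3255376 = 11·290743 + 57203   →  a_0 = 11
290743 = 5·57203 + 4728   →  a_1 = 5
57203 = 12·4728 + 467   →  a_2 = 12
4728 = 10·467 + 58   →  a_3 = 10

10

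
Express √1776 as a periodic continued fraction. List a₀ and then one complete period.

[42; 7, 84]

a₀ = ⌊√1776⌋ = 42.
With m₀=0, d₀=1 and mₖ₊₁ = dₖaₖ − mₖ, dₖ₊₁ = (n − mₖ₊₁²)/dₖ, aₖ₊₁ = ⌊(a₀+mₖ₊₁)/dₖ₊₁⌋:
  k=1: m=42, d=12, a=7
  k=2: m=42, d=1, a=84
d=1 and a=2a₀=84 at k=2, so the next step gives (m, d) = (42, 12) again — its k=1 value — and the period has length 2.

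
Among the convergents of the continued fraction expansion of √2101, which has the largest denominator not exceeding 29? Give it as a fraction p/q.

√2101 = [45; 1, 5, 8, 5, 1, 90, …] (period length 6).
Convergents:
  p_0/q_0 = 45/1
  p_1/q_1 = 46/1
  p_2/q_2 = 275/6
  p_3/q_3 = 2246/49
q_2 = 6 ≤ 29 < 49 = q_3, so the answer is 275/6.

275/6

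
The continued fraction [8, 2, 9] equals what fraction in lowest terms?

161/19

Using pₖ = aₖpₖ₋₁ + pₖ₋₂ and qₖ = aₖqₖ₋₁ + qₖ₋₂:
  k=0: a=8, p=8, q=1
  k=1: a=2, p=17, q=2
  k=2: a=9, p=161, q=19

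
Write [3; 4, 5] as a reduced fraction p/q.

Using pₖ = aₖpₖ₋₁ + pₖ₋₂ and qₖ = aₖqₖ₋₁ + qₖ₋₂:
  k=0: a=3, p=3, q=1
  k=1: a=4, p=13, q=4
  k=2: a=5, p=68, q=21

68/21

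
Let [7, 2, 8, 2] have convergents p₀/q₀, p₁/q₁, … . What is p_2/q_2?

127/17

Using pₖ = aₖpₖ₋₁ + pₖ₋₂, qₖ = aₖqₖ₋₁ + qₖ₋₂ (with p₋₁=1, p₋₂=0, q₋₁=0, q₋₂=1):
  k=0: a=7, p=7, q=1
  k=1: a=2, p=15, q=2
  k=2: a=8, p=127, q=17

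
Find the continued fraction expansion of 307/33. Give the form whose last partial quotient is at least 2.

307 = 9·33 + 10
33 = 3·10 + 3
10 = 3·3 + 1
3 = 3·1 + 0  (stop)
So 307/33 = [9; 3, 3, 3].

[9; 3, 3, 3]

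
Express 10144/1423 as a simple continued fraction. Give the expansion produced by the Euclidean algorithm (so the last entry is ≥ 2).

[7; 7, 1, 3, 2, 6, 3]

10144 = 7·1423 + 183
1423 = 7·183 + 142
183 = 1·142 + 41
142 = 3·41 + 19
41 = 2·19 + 3
19 = 6·3 + 1
3 = 3·1 + 0  (stop)
So 10144/1423 = [7; 7, 1, 3, 2, 6, 3].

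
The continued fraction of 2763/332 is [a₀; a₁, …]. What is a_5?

1

2763 = 8·332 + 107   →  a_0 = 8
332 = 3·107 + 11   →  a_1 = 3
107 = 9·11 + 8   →  a_2 = 9
11 = 1·8 + 3   →  a_3 = 1
8 = 2·3 + 2   →  a_4 = 2
3 = 1·2 + 1   →  a_5 = 1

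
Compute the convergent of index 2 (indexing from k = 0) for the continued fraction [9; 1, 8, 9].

89/9

Using pₖ = aₖpₖ₋₁ + pₖ₋₂, qₖ = aₖqₖ₋₁ + qₖ₋₂ (with p₋₁=1, p₋₂=0, q₋₁=0, q₋₂=1):
  k=0: a=9, p=9, q=1
  k=1: a=1, p=10, q=1
  k=2: a=8, p=89, q=9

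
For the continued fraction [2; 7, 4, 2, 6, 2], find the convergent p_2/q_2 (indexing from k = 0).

62/29

Using pₖ = aₖpₖ₋₁ + pₖ₋₂, qₖ = aₖqₖ₋₁ + qₖ₋₂ (with p₋₁=1, p₋₂=0, q₋₁=0, q₋₂=1):
  k=0: a=2, p=2, q=1
  k=1: a=7, p=15, q=7
  k=2: a=4, p=62, q=29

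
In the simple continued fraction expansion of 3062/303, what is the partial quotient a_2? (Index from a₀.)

3062 = 10·303 + 32   →  a_0 = 10
303 = 9·32 + 15   →  a_1 = 9
32 = 2·15 + 2   →  a_2 = 2

2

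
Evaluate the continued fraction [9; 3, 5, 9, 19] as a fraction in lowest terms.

26160/2809

Fold from the inside: start with 19/1.
  9 + 1/19 = 172/19
  5 + 19/172 = 879/172
  3 + 172/879 = 2809/879
  9 + 879/2809 = 26160/2809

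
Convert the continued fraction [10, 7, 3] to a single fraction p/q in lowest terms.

223/22

Fold from the inside: start with 3/1.
  7 + 1/3 = 22/3
  10 + 3/22 = 223/22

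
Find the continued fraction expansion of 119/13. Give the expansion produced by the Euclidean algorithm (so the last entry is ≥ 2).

119 = 9*13 + 2
13 = 6*2 + 1
2 = 2*1 + 0  (stop)
So 119/13 = [9; 6, 2].

[9; 6, 2]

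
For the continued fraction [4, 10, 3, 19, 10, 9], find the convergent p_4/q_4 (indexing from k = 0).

Using pₖ = aₖpₖ₋₁ + pₖ₋₂, qₖ = aₖqₖ₋₁ + qₖ₋₂ (with p₋₁=1, p₋₂=0, q₋₁=0, q₋₂=1):
  k=0: a=4, p=4, q=1
  k=1: a=10, p=41, q=10
  k=2: a=3, p=127, q=31
  k=3: a=19, p=2454, q=599
  k=4: a=10, p=24667, q=6021

24667/6021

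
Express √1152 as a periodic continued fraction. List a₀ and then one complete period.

[33; 1, 15, 1, 66]

a₀ = ⌊√1152⌋ = 33.
With m₀=0, d₀=1 and mₖ₊₁ = dₖaₖ − mₖ, dₖ₊₁ = (n − mₖ₊₁²)/dₖ, aₖ₊₁ = ⌊(a₀+mₖ₊₁)/dₖ₊₁⌋:
  k=1: m=33, d=63, a=1
  k=2: m=30, d=4, a=15
  k=3: m=30, d=63, a=1
  k=4: m=33, d=1, a=66
d=1 and a=2a₀=66 at k=4, so the next step gives (m, d) = (33, 63) again — its k=1 value — and the period has length 4.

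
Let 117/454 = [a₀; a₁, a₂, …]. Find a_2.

1

117 = 0·454 + 117   →  a_0 = 0
454 = 3·117 + 103   →  a_1 = 3
117 = 1·103 + 14   →  a_2 = 1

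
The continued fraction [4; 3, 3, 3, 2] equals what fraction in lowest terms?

327/76

Fold from the inside: start with 2/1.
  3 + 1/2 = 7/2
  3 + 2/7 = 23/7
  3 + 7/23 = 76/23
  4 + 23/76 = 327/76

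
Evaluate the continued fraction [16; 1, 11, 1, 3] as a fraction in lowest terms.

863/51

Fold from the inside: start with 3/1.
  1 + 1/3 = 4/3
  11 + 3/4 = 47/4
  1 + 4/47 = 51/47
  16 + 47/51 = 863/51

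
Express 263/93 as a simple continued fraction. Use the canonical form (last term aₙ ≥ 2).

[2; 1, 4, 1, 4, 3]

263 = 2*93 + 77
93 = 1*77 + 16
77 = 4*16 + 13
16 = 1*13 + 3
13 = 4*3 + 1
3 = 3*1 + 0  (stop)
So 263/93 = [2; 1, 4, 1, 4, 3].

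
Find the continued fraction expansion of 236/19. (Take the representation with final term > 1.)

236 = 12*19 + 8
19 = 2*8 + 3
8 = 2*3 + 2
3 = 1*2 + 1
2 = 2*1 + 0  (stop)
So 236/19 = [12; 2, 2, 1, 2].

[12; 2, 2, 1, 2]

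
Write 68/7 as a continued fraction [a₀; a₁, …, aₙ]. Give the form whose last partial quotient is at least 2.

68 = 9*7 + 5
7 = 1*5 + 2
5 = 2*2 + 1
2 = 2*1 + 0  (stop)
So 68/7 = [9; 1, 2, 2].

[9; 1, 2, 2]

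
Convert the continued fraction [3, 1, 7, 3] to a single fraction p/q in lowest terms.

97/25

Using pₖ = aₖpₖ₋₁ + pₖ₋₂ and qₖ = aₖqₖ₋₁ + qₖ₋₂:
  k=0: a=3, p=3, q=1
  k=1: a=1, p=4, q=1
  k=2: a=7, p=31, q=8
  k=3: a=3, p=97, q=25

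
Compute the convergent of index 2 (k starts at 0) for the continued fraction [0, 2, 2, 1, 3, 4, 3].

2/5

Using pₖ = aₖpₖ₋₁ + pₖ₋₂, qₖ = aₖqₖ₋₁ + qₖ₋₂ (with p₋₁=1, p₋₂=0, q₋₁=0, q₋₂=1):
  k=0: a=0, p=0, q=1
  k=1: a=2, p=1, q=2
  k=2: a=2, p=2, q=5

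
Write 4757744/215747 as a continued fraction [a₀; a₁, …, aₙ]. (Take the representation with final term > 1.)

4757744 = 22·215747 + 11310
215747 = 19·11310 + 857
11310 = 13·857 + 169
857 = 5·169 + 12
169 = 14·12 + 1
12 = 12·1 + 0  (stop)
So 4757744/215747 = [22; 19, 13, 5, 14, 12].

[22; 19, 13, 5, 14, 12]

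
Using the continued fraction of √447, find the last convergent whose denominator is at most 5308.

√447 = [21; 7, 42, …] (period length 2).
Convergents:
  p_0/q_0 = 21/1
  p_1/q_1 = 148/7
  p_2/q_2 = 6237/295
  p_3/q_3 = 43807/2072
  p_4/q_4 = 1846131/87319
q_3 = 2072 ≤ 5308 < 87319 = q_4, so the answer is 43807/2072.

43807/2072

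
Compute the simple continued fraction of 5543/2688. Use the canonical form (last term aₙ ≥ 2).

[2; 16, 10, 2, 3, 2]

5543 = 2·2688 + 167
2688 = 16·167 + 16
167 = 10·16 + 7
16 = 2·7 + 2
7 = 3·2 + 1
2 = 2·1 + 0  (stop)
So 5543/2688 = [2; 16, 10, 2, 3, 2].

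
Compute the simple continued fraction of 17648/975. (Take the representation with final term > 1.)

[18; 9, 1, 18, 1, 1, 2]

17648 = 18·975 + 98
975 = 9·98 + 93
98 = 1·93 + 5
93 = 18·5 + 3
5 = 1·3 + 2
3 = 1·2 + 1
2 = 2·1 + 0  (stop)
So 17648/975 = [18; 9, 1, 18, 1, 1, 2].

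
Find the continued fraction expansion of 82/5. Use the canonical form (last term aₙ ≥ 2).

[16; 2, 2]

82 = 16·5 + 2
5 = 2·2 + 1
2 = 2·1 + 0  (stop)
So 82/5 = [16; 2, 2].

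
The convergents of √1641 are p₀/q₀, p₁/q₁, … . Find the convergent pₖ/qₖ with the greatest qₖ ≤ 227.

√1641 = [40; 1, 1, 26, 1, 1, 80, …] (period length 6).
Convergents:
  p_0/q_0 = 40/1
  p_1/q_1 = 41/1
  p_2/q_2 = 81/2
  p_3/q_3 = 2147/53
  p_4/q_4 = 2228/55
  p_5/q_5 = 4375/108
  p_6/q_6 = 352228/8695
q_5 = 108 ≤ 227 < 8695 = q_6, so the answer is 4375/108.

4375/108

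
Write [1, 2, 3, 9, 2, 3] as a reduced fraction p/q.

Fold from the inside: start with 3/1.
  2 + 1/3 = 7/3
  9 + 3/7 = 66/7
  3 + 7/66 = 205/66
  2 + 66/205 = 476/205
  1 + 205/476 = 681/476

681/476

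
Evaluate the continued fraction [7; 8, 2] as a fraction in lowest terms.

121/17

Using pₖ = aₖpₖ₋₁ + pₖ₋₂ and qₖ = aₖqₖ₋₁ + qₖ₋₂:
  k=0: a=7, p=7, q=1
  k=1: a=8, p=57, q=8
  k=2: a=2, p=121, q=17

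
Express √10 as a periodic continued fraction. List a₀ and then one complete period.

a₀ = ⌊√10⌋ = 3.
With m₀=0, d₀=1 and mₖ₊₁ = dₖaₖ − mₖ, dₖ₊₁ = (n − mₖ₊₁²)/dₖ, aₖ₊₁ = ⌊(a₀+mₖ₊₁)/dₖ₊₁⌋:
  k=1: m=3, d=1, a=6
d=1 and a=2a₀=6 at k=1, so the next step gives (m, d) = (3, 1) again — its k=1 value — and the period has length 1.

[3; 6]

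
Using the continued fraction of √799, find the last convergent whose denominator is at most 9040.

95852/3391

√799 = [28; 3, 1, 3, 56, …] (period length 4).
Convergents:
  p_0/q_0 = 28/1
  p_1/q_1 = 85/3
  p_2/q_2 = 113/4
  p_3/q_3 = 424/15
  p_4/q_4 = 23857/844
  p_5/q_5 = 71995/2547
  p_6/q_6 = 95852/3391
  p_7/q_7 = 359551/12720
q_6 = 3391 ≤ 9040 < 12720 = q_7, so the answer is 95852/3391.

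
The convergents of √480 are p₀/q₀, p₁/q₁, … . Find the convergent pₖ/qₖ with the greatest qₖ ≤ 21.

241/11

√480 = [21; 1, 9, 1, 42, …] (period length 4).
Convergents:
  p_0/q_0 = 21/1
  p_1/q_1 = 22/1
  p_2/q_2 = 219/10
  p_3/q_3 = 241/11
  p_4/q_4 = 10341/472
q_3 = 11 ≤ 21 < 472 = q_4, so the answer is 241/11.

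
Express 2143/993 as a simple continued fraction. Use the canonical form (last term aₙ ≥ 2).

2143 = 2×993 + 157
993 = 6×157 + 51
157 = 3×51 + 4
51 = 12×4 + 3
4 = 1×3 + 1
3 = 3×1 + 0  (stop)
So 2143/993 = [2; 6, 3, 12, 1, 3].

[2; 6, 3, 12, 1, 3]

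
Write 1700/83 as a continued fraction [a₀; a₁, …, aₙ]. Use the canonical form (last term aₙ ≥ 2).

[20; 2, 13, 3]

1700 = 20×83 + 40
83 = 2×40 + 3
40 = 13×3 + 1
3 = 3×1 + 0  (stop)
So 1700/83 = [20; 2, 13, 3].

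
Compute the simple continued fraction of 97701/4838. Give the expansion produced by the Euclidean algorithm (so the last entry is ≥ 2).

[20; 5, 7, 13, 3, 3]

97701 = 20×4838 + 941
4838 = 5×941 + 133
941 = 7×133 + 10
133 = 13×10 + 3
10 = 3×3 + 1
3 = 3×1 + 0  (stop)
So 97701/4838 = [20; 5, 7, 13, 3, 3].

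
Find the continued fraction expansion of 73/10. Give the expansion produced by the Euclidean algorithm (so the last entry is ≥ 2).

[7; 3, 3]

73 = 7·10 + 3
10 = 3·3 + 1
3 = 3·1 + 0  (stop)
So 73/10 = [7; 3, 3].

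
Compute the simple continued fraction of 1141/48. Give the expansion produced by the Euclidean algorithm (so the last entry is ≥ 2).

[23; 1, 3, 2, 1, 3]

1141 = 23*48 + 37
48 = 1*37 + 11
37 = 3*11 + 4
11 = 2*4 + 3
4 = 1*3 + 1
3 = 3*1 + 0  (stop)
So 1141/48 = [23; 1, 3, 2, 1, 3].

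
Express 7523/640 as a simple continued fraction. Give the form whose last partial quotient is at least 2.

7523 = 11×640 + 483
640 = 1×483 + 157
483 = 3×157 + 12
157 = 13×12 + 1
12 = 12×1 + 0  (stop)
So 7523/640 = [11; 1, 3, 13, 12].

[11; 1, 3, 13, 12]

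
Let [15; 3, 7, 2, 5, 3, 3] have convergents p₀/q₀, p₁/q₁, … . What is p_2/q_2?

337/22

Using pₖ = aₖpₖ₋₁ + pₖ₋₂, qₖ = aₖqₖ₋₁ + qₖ₋₂ (with p₋₁=1, p₋₂=0, q₋₁=0, q₋₂=1):
  k=0: a=15, p=15, q=1
  k=1: a=3, p=46, q=3
  k=2: a=7, p=337, q=22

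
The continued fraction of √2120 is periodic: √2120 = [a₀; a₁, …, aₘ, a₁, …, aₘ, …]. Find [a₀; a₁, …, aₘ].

[46; 23, 92]

a₀ = ⌊√2120⌋ = 46.
With m₀=0, d₀=1 and mₖ₊₁ = dₖaₖ − mₖ, dₖ₊₁ = (n − mₖ₊₁²)/dₖ, aₖ₊₁ = ⌊(a₀+mₖ₊₁)/dₖ₊₁⌋:
  k=1: m=46, d=4, a=23
  k=2: m=46, d=1, a=92
d=1 and a=2a₀=92 at k=2, so the next step gives (m, d) = (46, 4) again — its k=1 value — and the period has length 2.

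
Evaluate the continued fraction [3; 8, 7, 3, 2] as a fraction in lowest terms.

1296/415

Fold from the inside: start with 2/1.
  3 + 1/2 = 7/2
  7 + 2/7 = 51/7
  8 + 7/51 = 415/51
  3 + 51/415 = 1296/415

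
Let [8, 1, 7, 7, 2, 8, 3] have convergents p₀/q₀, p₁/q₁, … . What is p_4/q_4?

Using pₖ = aₖpₖ₋₁ + pₖ₋₂, qₖ = aₖqₖ₋₁ + qₖ₋₂ (with p₋₁=1, p₋₂=0, q₋₁=0, q₋₂=1):
  k=0: a=8, p=8, q=1
  k=1: a=1, p=9, q=1
  k=2: a=7, p=71, q=8
  k=3: a=7, p=506, q=57
  k=4: a=2, p=1083, q=122

1083/122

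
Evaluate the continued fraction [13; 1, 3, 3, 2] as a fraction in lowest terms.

Using pₖ = aₖpₖ₋₁ + pₖ₋₂ and qₖ = aₖqₖ₋₁ + qₖ₋₂:
  k=0: a=13, p=13, q=1
  k=1: a=1, p=14, q=1
  k=2: a=3, p=55, q=4
  k=3: a=3, p=179, q=13
  k=4: a=2, p=413, q=30

413/30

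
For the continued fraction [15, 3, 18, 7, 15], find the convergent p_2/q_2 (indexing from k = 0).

Using pₖ = aₖpₖ₋₁ + pₖ₋₂, qₖ = aₖqₖ₋₁ + qₖ₋₂ (with p₋₁=1, p₋₂=0, q₋₁=0, q₋₂=1):
  k=0: a=15, p=15, q=1
  k=1: a=3, p=46, q=3
  k=2: a=18, p=843, q=55

843/55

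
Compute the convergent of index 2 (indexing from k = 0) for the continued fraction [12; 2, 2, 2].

Using pₖ = aₖpₖ₋₁ + pₖ₋₂, qₖ = aₖqₖ₋₁ + qₖ₋₂ (with p₋₁=1, p₋₂=0, q₋₁=0, q₋₂=1):
  k=0: a=12, p=12, q=1
  k=1: a=2, p=25, q=2
  k=2: a=2, p=62, q=5

62/5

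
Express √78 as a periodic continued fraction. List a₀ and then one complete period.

a₀ = ⌊√78⌋ = 8.
With m₀=0, d₀=1 and mₖ₊₁ = dₖaₖ − mₖ, dₖ₊₁ = (n − mₖ₊₁²)/dₖ, aₖ₊₁ = ⌊(a₀+mₖ₊₁)/dₖ₊₁⌋:
  k=1: m=8, d=14, a=1
  k=2: m=6, d=3, a=4
  k=3: m=6, d=14, a=1
  k=4: m=8, d=1, a=16
d=1 and a=2a₀=16 at k=4, so the next step gives (m, d) = (8, 14) again — its k=1 value — and the period has length 4.

[8; 1, 4, 1, 16]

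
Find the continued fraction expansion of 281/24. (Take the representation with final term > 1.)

281 = 11·24 + 17
24 = 1·17 + 7
17 = 2·7 + 3
7 = 2·3 + 1
3 = 3·1 + 0  (stop)
So 281/24 = [11; 1, 2, 2, 3].

[11; 1, 2, 2, 3]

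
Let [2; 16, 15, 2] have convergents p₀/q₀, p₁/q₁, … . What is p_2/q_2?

Using pₖ = aₖpₖ₋₁ + pₖ₋₂, qₖ = aₖqₖ₋₁ + qₖ₋₂ (with p₋₁=1, p₋₂=0, q₋₁=0, q₋₂=1):
  k=0: a=2, p=2, q=1
  k=1: a=16, p=33, q=16
  k=2: a=15, p=497, q=241

497/241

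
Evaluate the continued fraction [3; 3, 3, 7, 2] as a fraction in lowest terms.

515/156

Fold from the inside: start with 2/1.
  7 + 1/2 = 15/2
  3 + 2/15 = 47/15
  3 + 15/47 = 156/47
  3 + 47/156 = 515/156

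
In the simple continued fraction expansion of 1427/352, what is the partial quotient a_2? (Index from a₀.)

1427 = 4·352 + 19   →  a_0 = 4
352 = 18·19 + 10   →  a_1 = 18
19 = 1·10 + 9   →  a_2 = 1

1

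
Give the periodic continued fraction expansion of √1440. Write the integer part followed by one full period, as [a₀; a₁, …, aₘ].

a₀ = ⌊√1440⌋ = 37.
With m₀=0, d₀=1 and mₖ₊₁ = dₖaₖ − mₖ, dₖ₊₁ = (n − mₖ₊₁²)/dₖ, aₖ₊₁ = ⌊(a₀+mₖ₊₁)/dₖ₊₁⌋:
  k=1: m=37, d=71, a=1
  k=2: m=34, d=4, a=17
  k=3: m=34, d=71, a=1
  k=4: m=37, d=1, a=74
d=1 and a=2a₀=74 at k=4, so the next step gives (m, d) = (37, 71) again — its k=1 value — and the period has length 4.

[37; 1, 17, 1, 74]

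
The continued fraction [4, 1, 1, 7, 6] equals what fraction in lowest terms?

Fold from the inside: start with 6/1.
  7 + 1/6 = 43/6
  1 + 6/43 = 49/43
  1 + 43/49 = 92/49
  4 + 49/92 = 417/92

417/92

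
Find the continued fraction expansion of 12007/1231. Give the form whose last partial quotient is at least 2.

12007 = 9×1231 + 928
1231 = 1×928 + 303
928 = 3×303 + 19
303 = 15×19 + 18
19 = 1×18 + 1
18 = 18×1 + 0  (stop)
So 12007/1231 = [9; 1, 3, 15, 1, 18].

[9; 1, 3, 15, 1, 18]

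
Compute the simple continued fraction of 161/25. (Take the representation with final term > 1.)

161 = 6×25 + 11
25 = 2×11 + 3
11 = 3×3 + 2
3 = 1×2 + 1
2 = 2×1 + 0  (stop)
So 161/25 = [6; 2, 3, 1, 2].

[6; 2, 3, 1, 2]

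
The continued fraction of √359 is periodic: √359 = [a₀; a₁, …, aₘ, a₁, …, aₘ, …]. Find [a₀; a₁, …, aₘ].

[18; 1, 17, 1, 36]

a₀ = ⌊√359⌋ = 18.
With m₀=0, d₀=1 and mₖ₊₁ = dₖaₖ − mₖ, dₖ₊₁ = (n − mₖ₊₁²)/dₖ, aₖ₊₁ = ⌊(a₀+mₖ₊₁)/dₖ₊₁⌋:
  k=1: m=18, d=35, a=1
  k=2: m=17, d=2, a=17
  k=3: m=17, d=35, a=1
  k=4: m=18, d=1, a=36
d=1 and a=2a₀=36 at k=4, so the next step gives (m, d) = (18, 35) again — its k=1 value — and the period has length 4.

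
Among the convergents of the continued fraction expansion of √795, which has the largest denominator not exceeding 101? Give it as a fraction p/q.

√795 = [28; 5, 9, 5, 56, …] (period length 4).
Convergents:
  p_0/q_0 = 28/1
  p_1/q_1 = 141/5
  p_2/q_2 = 1297/46
  p_3/q_3 = 6626/235
q_2 = 46 ≤ 101 < 235 = q_3, so the answer is 1297/46.

1297/46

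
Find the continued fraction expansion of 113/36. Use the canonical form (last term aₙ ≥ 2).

113 = 3*36 + 5
36 = 7*5 + 1
5 = 5*1 + 0  (stop)
So 113/36 = [3; 7, 5].

[3; 7, 5]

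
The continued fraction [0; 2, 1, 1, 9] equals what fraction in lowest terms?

19/48

Fold from the inside: start with 9/1.
  1 + 1/9 = 10/9
  1 + 9/10 = 19/10
  2 + 10/19 = 48/19
  0 + 19/48 = 19/48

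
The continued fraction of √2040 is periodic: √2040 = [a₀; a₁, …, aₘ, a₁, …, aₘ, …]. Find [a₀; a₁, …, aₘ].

[45; 6, 90]

a₀ = ⌊√2040⌋ = 45.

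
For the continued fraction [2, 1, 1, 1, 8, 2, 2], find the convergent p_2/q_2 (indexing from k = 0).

Using pₖ = aₖpₖ₋₁ + pₖ₋₂, qₖ = aₖqₖ₋₁ + qₖ₋₂ (with p₋₁=1, p₋₂=0, q₋₁=0, q₋₂=1):
  k=0: a=2, p=2, q=1
  k=1: a=1, p=3, q=1
  k=2: a=1, p=5, q=2

5/2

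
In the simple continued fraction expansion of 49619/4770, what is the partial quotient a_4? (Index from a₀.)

49619 = 10·4770 + 1919   →  a_0 = 10
4770 = 2·1919 + 932   →  a_1 = 2
1919 = 2·932 + 55   →  a_2 = 2
932 = 16·55 + 52   →  a_3 = 16
55 = 1·52 + 3   →  a_4 = 1

1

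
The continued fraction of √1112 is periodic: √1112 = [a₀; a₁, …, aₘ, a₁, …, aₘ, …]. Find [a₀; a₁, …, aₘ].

[33; 2, 1, 7, 1, 2, 66]

a₀ = ⌊√1112⌋ = 33.
With m₀=0, d₀=1 and mₖ₊₁ = dₖaₖ − mₖ, dₖ₊₁ = (n − mₖ₊₁²)/dₖ, aₖ₊₁ = ⌊(a₀+mₖ₊₁)/dₖ₊₁⌋:
  k=1: m=33, d=23, a=2
  k=2: m=13, d=41, a=1
  k=3: m=28, d=8, a=7
  k=4: m=28, d=41, a=1
  k=5: m=13, d=23, a=2
  k=6: m=33, d=1, a=66
d=1 and a=2a₀=66 at k=6, so the next step gives (m, d) = (33, 23) again — its k=1 value — and the period has length 6.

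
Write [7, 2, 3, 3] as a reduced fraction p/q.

171/23

Fold from the inside: start with 3/1.
  3 + 1/3 = 10/3
  2 + 3/10 = 23/10
  7 + 10/23 = 171/23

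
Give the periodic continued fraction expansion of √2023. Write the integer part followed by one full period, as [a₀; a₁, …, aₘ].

[44; 1, 43, 1, 88]

a₀ = ⌊√2023⌋ = 44.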